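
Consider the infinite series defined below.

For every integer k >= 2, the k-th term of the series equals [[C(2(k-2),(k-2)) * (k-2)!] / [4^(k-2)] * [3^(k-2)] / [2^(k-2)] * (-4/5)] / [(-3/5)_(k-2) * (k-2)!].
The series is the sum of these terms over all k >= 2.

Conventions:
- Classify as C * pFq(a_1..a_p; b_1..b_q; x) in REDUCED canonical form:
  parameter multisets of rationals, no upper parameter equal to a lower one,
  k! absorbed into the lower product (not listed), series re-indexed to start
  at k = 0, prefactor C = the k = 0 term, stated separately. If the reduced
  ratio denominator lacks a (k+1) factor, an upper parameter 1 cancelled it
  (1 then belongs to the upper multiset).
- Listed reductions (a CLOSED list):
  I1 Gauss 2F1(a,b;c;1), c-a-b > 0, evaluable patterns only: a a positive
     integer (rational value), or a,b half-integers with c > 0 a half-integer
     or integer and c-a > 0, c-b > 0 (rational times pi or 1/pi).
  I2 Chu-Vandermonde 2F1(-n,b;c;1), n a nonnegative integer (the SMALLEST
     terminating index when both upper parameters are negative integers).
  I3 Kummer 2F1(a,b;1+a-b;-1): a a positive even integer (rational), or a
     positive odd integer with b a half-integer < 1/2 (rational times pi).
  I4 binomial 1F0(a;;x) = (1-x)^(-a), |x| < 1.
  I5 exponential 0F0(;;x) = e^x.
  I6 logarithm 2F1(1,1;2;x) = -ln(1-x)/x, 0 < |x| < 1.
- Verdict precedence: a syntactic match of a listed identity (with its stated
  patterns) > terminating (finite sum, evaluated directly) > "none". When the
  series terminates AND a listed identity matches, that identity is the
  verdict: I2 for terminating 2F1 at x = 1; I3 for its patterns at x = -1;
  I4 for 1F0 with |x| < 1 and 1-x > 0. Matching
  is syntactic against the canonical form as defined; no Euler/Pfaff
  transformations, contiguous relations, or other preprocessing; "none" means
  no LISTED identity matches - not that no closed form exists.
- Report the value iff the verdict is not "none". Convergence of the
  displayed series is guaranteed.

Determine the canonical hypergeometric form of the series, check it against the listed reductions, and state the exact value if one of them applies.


x = 3/2 here; the reduced form reads 1F1, upper {1/2}, lower {-3/5}, C = -4/5. Verdict: no listed reduction: x = 3/2 and upper {1/2} fail every I1-I6 pattern.

Key step: t_0 = -4/5 here, and C(2k,k) (C = -4/5) equals 4^k (1/2)_k / k!.
Ratio: r(k) = (3/2) * (k+1/2) / [(k-3/5) (k+1)] - rational; roots negated = parameters, x = (3/2), C = -4/5.


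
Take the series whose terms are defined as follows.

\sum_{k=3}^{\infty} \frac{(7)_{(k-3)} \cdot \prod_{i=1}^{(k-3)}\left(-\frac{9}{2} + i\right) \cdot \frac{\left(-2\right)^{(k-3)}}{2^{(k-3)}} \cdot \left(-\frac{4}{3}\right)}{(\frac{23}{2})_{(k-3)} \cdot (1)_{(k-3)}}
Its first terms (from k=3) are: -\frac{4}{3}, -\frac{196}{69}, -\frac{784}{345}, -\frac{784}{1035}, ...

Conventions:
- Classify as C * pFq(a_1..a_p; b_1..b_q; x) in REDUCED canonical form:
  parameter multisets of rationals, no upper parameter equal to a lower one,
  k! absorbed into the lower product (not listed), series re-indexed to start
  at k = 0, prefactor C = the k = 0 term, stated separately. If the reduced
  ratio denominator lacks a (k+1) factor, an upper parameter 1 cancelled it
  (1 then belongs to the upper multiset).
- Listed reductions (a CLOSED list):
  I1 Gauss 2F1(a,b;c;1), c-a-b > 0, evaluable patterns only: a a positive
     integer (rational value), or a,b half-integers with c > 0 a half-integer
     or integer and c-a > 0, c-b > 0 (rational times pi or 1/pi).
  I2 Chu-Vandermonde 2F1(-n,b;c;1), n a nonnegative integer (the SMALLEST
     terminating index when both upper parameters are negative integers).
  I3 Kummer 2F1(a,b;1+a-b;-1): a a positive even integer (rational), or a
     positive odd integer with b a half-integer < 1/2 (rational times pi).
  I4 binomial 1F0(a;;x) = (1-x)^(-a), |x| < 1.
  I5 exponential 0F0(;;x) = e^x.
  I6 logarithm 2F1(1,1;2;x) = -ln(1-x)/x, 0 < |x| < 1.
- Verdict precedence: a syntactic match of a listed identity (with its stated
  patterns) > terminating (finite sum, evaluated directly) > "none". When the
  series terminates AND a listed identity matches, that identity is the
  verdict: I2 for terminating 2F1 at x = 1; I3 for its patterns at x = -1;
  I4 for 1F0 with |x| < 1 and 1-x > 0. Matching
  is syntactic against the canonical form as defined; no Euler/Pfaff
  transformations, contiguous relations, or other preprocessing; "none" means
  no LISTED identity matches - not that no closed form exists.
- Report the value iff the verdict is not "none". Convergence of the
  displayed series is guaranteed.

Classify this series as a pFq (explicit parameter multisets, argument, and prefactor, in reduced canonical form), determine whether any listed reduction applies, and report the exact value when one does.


x = -1 here; the reduced form reads 2F1, upper {-\frac{7}{2}, 7}, lower {\frac{23}{2}}, C = -\frac{4}{3}. Verdict: Kummer's theorem (I3) matches (x = -1; c = \frac{23}{2} equals 1+a-b for upper {-\frac{7}{2}, 7}: listed pattern). Its exact value is \left(-\frac{4849845}{2097152}\right) \cdot \pi.

Structural cue: with t_0 = -\frac{4}{3}, the running product (C = -4/3) telescopes to a rising factorial.
Adjacent-term ratio: r(k) = -1 * (k-\frac{7}{2}) (k+7) / [(k+\frac{23}{2}) (k+1)] - rational in k. x = -1; t_0 = -\frac{4}{3}; negate the roots.


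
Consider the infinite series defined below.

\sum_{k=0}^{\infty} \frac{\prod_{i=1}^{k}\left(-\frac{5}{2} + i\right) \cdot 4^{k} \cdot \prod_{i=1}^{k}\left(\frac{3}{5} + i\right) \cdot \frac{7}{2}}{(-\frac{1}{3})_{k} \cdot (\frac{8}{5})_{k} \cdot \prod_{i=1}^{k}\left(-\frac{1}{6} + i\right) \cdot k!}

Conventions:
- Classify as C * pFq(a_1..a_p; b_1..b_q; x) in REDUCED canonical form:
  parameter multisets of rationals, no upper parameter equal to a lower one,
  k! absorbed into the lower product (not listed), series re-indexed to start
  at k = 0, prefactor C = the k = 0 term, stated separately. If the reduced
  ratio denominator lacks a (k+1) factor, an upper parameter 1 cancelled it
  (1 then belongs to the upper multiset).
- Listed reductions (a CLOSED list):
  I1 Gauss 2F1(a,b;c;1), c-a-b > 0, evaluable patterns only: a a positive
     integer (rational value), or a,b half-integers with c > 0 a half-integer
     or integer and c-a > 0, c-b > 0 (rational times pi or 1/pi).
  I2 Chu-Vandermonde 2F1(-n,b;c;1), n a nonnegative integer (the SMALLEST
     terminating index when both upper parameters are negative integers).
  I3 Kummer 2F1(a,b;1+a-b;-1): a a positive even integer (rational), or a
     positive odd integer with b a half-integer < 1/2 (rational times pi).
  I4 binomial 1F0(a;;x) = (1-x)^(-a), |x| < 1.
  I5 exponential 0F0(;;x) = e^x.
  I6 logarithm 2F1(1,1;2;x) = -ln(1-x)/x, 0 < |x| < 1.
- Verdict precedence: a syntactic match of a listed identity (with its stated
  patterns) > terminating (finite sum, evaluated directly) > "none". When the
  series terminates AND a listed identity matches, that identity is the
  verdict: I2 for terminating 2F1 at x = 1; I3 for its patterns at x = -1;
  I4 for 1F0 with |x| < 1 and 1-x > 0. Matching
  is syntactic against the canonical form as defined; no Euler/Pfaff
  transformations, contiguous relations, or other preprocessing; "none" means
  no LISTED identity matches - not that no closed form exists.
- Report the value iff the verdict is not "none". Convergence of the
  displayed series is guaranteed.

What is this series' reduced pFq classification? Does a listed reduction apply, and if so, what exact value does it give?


The series (x = 4) is 1F2: upper {-\frac{3}{2}}, lower {-\frac{1}{3}, \frac{5}{6}}, prefactor \frac{7}{2}. Verdict: none. Every listed pattern misses the 1F2 form at 4, upper {-\frac{3}{2}}.

Structural cue: from the first term \frac{7}{2}: the running product (C = 7/2) telescopes to a rising factorial.
Adjacent-term ratio: r(k) = 4 * (k-\frac{3}{2}) / [(k-\frac{1}{3}) (k+\frac{5}{6}) (k+1)] - poly over poly, x = 4 from leading terms; C = \frac{7}{2} at k = 0.


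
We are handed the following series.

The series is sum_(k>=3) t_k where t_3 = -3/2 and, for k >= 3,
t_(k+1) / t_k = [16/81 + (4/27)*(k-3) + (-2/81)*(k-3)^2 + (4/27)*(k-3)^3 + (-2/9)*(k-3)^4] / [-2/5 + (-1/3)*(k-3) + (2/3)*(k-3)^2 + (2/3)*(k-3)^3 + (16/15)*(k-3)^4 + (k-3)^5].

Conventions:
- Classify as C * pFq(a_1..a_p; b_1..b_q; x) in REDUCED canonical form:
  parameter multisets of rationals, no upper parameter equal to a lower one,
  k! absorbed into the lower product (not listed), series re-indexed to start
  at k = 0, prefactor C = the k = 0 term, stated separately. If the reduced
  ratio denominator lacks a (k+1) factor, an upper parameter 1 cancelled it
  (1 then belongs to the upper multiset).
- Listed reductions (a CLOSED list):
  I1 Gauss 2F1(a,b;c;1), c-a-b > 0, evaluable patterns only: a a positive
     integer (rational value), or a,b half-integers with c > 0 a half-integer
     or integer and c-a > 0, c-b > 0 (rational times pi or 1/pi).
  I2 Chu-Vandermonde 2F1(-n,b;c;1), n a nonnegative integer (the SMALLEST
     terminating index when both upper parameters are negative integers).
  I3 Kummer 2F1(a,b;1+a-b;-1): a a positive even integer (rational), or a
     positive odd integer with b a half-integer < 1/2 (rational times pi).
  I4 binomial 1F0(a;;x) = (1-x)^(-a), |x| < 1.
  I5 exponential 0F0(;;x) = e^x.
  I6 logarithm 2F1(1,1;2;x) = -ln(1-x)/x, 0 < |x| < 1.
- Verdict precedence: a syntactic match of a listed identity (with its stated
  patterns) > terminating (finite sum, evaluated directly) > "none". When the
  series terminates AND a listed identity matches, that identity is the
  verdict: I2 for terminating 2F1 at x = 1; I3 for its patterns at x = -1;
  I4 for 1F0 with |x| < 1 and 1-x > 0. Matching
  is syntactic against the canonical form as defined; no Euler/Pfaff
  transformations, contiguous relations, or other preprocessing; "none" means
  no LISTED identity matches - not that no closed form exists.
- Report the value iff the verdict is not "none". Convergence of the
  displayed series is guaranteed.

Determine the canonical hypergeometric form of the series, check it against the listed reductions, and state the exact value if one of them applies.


Prefactor -3/2, argument -2/9: 1F1 with upper {-4/3} over lower {-3/5}. Verdict: no listed reduction: x = -2/9 and upper {-4/3} fail every I1-I6 pattern.

Key step: t_0 being -3/2, the ratio is unreduced: k^2 + 1 divides both sides (C = -3/2, x = -2/9).
Ratio: r(k) = (-2/9) * (k-4/3) / [(k-3/5) (k+1)] - rational in k. x = (-2/9); t_0 = -3/2; negate the roots.


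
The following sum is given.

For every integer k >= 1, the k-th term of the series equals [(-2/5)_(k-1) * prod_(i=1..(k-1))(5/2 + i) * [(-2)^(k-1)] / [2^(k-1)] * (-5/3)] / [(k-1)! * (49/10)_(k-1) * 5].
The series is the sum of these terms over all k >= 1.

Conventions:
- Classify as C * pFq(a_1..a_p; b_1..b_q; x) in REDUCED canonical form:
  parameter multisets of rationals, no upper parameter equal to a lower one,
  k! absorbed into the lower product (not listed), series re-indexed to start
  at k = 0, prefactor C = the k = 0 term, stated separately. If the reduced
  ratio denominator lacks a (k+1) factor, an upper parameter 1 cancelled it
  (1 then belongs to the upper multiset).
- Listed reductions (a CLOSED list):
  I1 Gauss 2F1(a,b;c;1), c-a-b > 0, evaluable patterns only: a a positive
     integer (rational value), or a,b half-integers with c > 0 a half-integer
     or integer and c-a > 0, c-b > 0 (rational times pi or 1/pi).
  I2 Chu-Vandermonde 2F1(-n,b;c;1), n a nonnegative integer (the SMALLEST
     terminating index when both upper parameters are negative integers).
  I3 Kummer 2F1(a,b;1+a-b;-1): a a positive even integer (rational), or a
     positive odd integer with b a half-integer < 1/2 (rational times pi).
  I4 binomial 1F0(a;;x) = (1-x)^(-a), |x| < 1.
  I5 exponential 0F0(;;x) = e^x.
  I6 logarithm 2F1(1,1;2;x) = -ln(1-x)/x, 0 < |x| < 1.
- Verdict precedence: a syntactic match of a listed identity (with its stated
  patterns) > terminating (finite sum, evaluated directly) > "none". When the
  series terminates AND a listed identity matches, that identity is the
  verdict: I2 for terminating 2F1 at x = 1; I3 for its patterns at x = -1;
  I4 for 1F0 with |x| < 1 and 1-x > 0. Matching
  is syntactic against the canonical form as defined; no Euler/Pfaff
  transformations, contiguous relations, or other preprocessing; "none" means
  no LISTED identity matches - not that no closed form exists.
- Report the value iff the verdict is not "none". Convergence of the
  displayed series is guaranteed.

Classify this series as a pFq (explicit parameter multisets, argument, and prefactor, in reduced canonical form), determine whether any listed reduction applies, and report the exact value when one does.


Reduced: x = -1, 2F1, upper = {-2/5, 7/2}, lower = {49/10}, C = -1/3. Verdict: none. Every listed pattern misses the 2F1 form at -1, upper {-2/5, 7/2}.

Key observation: t_0 = -1/3 here, and the constant factors (prefactor -1/3) combine into one prefactor.
Step ratio: r(k) = (-1) * (k-2/5) (k+7/2) / [(k+49/10) (k+1)] ; factor over Q: parameters, x = (-1), and C = -1/3.


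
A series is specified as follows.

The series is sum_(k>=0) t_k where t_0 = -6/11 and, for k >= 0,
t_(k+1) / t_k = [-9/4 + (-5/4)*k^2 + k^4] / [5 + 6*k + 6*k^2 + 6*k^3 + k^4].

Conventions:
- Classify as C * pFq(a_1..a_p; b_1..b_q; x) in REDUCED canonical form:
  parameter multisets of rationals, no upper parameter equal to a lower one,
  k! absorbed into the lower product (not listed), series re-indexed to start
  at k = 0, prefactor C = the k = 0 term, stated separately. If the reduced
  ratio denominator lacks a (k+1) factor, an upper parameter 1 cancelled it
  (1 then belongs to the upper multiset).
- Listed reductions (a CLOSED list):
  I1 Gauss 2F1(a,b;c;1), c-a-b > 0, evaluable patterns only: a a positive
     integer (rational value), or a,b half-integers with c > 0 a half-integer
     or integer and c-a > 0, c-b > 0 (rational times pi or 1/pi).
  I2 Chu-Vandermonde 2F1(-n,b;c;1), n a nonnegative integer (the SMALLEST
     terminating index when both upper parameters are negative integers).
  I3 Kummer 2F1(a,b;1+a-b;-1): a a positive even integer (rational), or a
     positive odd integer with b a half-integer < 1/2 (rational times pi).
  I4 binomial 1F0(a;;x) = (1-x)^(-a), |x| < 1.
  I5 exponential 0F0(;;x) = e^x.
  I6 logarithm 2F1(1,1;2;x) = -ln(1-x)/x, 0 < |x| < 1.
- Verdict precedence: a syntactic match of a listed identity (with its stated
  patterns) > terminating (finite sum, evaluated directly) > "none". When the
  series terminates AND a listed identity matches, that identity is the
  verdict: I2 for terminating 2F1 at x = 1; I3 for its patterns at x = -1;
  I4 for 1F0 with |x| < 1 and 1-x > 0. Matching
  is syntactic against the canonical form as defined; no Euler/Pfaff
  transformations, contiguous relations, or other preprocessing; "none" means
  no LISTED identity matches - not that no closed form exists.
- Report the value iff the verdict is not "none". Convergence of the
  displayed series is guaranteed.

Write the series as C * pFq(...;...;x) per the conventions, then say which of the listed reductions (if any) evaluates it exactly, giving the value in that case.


The series (x = 1) is 2F1: upper {-3/2, 3/2}, lower {5}, prefactor -6/11. Verdict: the half-integer Gauss pattern (I1) fires (x = 1; upper {-3/2, 3/2} half-integers, c = 5 in the evaluable pattern). Exact value: (-65536/63525) / pi.

Structural cue: t_0 being -6/11, cancel k^2 + 1 from the displayed ratio first; then C = -6/11.
Adjacent-term ratio: r(k) = 1 * (k-3/2) (k+3/2) / [(k+5) (k+1)] ; factor over Q: parameters, x = 1, and C = -6/11.


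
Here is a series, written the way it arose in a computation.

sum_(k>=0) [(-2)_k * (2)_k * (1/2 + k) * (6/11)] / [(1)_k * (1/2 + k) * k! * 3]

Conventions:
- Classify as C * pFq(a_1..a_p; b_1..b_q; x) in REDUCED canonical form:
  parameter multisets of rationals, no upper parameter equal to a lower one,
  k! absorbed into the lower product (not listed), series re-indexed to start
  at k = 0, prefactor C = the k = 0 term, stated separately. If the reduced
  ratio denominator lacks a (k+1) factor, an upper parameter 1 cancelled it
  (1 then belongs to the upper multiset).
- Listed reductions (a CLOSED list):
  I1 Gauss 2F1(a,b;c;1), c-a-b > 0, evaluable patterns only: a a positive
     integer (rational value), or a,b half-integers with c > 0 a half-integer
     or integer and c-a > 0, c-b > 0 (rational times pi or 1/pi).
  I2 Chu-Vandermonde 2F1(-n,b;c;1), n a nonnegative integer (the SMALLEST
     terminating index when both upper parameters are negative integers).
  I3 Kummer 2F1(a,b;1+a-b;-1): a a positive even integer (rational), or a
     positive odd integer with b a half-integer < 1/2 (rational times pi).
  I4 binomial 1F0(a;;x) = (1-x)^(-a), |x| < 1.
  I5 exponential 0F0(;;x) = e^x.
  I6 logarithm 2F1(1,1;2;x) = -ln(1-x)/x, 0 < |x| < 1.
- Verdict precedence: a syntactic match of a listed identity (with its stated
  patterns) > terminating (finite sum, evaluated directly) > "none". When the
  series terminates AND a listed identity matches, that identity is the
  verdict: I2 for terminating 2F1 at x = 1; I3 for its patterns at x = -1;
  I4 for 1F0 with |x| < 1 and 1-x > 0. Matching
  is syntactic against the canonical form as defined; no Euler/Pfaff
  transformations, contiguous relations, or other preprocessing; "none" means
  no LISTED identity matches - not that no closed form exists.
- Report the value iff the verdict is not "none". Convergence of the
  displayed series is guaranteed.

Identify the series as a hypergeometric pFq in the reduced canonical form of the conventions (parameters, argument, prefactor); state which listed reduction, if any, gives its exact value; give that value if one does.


Prefactor 2/11, argument 1: 2F1 with upper {-2, 2} over lower {1}. Verdict at x = 1: Chu-Vandermonde (I2) matches (terminating 2F1 at x = 1 with n = 2, b = 2, c = 1). Exact value: 0.

Key step: with t_0 = 2/11, k + 1/2 divides numerator and denominator alike; prefactor 2/11 after cancelling.
Term ratio: r(k) = 1 * (k-2) (k+2) / [(k+1) (k+1)] - poly over poly, x = 1 from leading terms; C = 2/11 at k = 0.


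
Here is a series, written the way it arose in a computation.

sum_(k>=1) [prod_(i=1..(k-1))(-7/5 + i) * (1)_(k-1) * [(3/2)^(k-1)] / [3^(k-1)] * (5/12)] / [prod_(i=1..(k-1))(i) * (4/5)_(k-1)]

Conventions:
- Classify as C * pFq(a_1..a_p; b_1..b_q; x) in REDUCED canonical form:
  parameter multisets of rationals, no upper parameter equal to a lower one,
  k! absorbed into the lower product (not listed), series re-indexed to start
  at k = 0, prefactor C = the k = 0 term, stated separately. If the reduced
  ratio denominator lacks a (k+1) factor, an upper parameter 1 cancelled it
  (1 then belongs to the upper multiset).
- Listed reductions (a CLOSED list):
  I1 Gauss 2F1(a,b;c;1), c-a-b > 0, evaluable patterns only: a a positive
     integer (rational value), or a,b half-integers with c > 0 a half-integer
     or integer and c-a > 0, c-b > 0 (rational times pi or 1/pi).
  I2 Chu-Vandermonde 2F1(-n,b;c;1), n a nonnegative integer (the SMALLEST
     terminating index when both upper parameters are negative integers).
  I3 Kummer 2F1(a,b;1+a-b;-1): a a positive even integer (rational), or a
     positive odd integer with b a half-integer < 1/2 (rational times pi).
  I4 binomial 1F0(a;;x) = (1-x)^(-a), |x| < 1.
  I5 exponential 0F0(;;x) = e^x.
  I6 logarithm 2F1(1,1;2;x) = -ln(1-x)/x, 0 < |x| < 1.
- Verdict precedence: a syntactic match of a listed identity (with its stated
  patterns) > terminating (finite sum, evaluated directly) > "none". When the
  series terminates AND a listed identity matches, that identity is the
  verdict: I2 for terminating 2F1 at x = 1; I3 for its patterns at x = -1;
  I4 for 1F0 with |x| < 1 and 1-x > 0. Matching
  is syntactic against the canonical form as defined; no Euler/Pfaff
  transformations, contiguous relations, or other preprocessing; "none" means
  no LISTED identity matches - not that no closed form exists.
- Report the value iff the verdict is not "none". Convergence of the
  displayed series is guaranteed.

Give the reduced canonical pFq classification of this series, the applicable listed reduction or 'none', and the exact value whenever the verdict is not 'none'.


First insight: x = (1/2) and the two k-th powers (C = 5/12, x = 1/2) combine into one argument.
Step ratio: r(k) = (1/2) * (k-2/5) (k+1) / [(k+4/5) (k+1)] - rational; roots negated = parameters, x = (1/2), C = 5/12.

x = 1/2 here; the reduced form reads 2F1, upper {-2/5, 1}, lower {4/5}, C = 5/12. Verdict: none. A 2F1 with upper {-2/5, 1} fits none of I1-I6 at x = 1/2; the sum runs forever.


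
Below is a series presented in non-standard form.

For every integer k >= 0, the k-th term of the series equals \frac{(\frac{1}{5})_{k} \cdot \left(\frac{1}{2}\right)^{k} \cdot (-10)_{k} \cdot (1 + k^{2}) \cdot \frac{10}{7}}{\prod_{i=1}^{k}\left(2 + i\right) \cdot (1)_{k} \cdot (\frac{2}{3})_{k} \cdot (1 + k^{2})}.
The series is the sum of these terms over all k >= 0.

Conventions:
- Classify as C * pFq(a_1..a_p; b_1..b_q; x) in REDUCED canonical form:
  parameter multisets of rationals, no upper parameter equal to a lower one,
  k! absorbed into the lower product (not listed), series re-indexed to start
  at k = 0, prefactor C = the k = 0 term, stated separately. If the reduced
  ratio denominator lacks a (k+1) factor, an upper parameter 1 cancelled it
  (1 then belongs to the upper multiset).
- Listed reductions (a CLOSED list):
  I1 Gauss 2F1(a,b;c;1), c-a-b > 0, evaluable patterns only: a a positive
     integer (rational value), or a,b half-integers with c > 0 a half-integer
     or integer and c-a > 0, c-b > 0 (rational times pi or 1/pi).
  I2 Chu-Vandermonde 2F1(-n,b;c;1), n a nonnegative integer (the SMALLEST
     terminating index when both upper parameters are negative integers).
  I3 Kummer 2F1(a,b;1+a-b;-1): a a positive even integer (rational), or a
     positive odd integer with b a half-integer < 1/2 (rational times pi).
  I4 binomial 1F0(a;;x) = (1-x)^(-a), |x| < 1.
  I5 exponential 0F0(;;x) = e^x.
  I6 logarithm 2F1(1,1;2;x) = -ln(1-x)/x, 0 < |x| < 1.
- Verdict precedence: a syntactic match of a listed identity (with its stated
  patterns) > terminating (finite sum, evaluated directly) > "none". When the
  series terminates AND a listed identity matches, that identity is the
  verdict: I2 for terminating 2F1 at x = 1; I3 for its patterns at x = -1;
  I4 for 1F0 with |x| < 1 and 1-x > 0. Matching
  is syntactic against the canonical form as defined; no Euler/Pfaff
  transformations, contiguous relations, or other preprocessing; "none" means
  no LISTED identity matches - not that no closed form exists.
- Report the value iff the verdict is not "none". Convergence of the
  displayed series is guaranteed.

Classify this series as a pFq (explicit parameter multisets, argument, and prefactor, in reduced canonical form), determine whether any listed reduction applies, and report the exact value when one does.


With C = \frac{10}{7}: the canonical form is 2F2(-10, \frac{1}{5}; \frac{2}{3}, 3; \frac{1}{2}). Verdict: terminating. With -10 upstairs the series is a 11-term polynomial sum; evaluated term by term. Sum: \frac{926471104758773239739}{977875360000000000000}.

Key observation: from the first term \frac{10}{7}: (1)_k (C = 10/7, x = 1/2) is k! itself.
Consecutive-term ratio: r(k) = \frac{1}{2} * (k-10) (k+\frac{1}{5}) / [(k+\frac{2}{3}) (k+3) (k+1)] - rational in k. x = \frac{1}{2}; t_0 = \frac{10}{7}; negate the roots.


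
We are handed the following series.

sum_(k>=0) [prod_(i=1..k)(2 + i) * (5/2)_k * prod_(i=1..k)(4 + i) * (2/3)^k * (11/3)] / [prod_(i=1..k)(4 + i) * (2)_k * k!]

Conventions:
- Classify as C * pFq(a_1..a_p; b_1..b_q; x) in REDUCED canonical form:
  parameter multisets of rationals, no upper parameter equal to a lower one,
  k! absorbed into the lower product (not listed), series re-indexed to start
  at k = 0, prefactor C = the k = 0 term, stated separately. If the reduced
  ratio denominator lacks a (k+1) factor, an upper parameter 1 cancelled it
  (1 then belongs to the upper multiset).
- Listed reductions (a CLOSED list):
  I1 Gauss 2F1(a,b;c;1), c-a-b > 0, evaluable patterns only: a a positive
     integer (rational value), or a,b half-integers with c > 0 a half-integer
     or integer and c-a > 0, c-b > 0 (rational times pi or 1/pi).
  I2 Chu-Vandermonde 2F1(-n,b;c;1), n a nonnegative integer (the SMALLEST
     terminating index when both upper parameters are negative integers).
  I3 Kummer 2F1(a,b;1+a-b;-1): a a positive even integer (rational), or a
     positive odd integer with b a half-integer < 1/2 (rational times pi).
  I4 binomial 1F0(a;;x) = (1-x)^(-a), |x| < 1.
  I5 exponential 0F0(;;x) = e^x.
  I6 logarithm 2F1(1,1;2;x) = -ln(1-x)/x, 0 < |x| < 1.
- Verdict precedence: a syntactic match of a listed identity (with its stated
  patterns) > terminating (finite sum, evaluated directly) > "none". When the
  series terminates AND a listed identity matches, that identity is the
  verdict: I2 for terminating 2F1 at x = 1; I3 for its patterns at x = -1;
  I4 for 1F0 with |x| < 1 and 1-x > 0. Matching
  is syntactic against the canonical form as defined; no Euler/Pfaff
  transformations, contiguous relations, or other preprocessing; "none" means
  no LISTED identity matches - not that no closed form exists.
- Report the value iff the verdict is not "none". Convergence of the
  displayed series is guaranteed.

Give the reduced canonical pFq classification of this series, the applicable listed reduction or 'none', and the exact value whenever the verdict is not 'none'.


With C = 11/3: the canonical form is 2F1(5/2, 3; 2; 2/3). Verdict: none - this 2F1 at x = 2/3 matches no listed pattern, and upper {5/2, 3} holds no stopper.

Key step: x = (2/3) and the lower running product (prefactor 11/3) is a rising factorial.
Step ratio: r(k) = (2/3) * (k+5/2) (k+3) / [(k+2) (k+1)] ; factor over Q: parameters, x = (2/3), and C = 11/3.


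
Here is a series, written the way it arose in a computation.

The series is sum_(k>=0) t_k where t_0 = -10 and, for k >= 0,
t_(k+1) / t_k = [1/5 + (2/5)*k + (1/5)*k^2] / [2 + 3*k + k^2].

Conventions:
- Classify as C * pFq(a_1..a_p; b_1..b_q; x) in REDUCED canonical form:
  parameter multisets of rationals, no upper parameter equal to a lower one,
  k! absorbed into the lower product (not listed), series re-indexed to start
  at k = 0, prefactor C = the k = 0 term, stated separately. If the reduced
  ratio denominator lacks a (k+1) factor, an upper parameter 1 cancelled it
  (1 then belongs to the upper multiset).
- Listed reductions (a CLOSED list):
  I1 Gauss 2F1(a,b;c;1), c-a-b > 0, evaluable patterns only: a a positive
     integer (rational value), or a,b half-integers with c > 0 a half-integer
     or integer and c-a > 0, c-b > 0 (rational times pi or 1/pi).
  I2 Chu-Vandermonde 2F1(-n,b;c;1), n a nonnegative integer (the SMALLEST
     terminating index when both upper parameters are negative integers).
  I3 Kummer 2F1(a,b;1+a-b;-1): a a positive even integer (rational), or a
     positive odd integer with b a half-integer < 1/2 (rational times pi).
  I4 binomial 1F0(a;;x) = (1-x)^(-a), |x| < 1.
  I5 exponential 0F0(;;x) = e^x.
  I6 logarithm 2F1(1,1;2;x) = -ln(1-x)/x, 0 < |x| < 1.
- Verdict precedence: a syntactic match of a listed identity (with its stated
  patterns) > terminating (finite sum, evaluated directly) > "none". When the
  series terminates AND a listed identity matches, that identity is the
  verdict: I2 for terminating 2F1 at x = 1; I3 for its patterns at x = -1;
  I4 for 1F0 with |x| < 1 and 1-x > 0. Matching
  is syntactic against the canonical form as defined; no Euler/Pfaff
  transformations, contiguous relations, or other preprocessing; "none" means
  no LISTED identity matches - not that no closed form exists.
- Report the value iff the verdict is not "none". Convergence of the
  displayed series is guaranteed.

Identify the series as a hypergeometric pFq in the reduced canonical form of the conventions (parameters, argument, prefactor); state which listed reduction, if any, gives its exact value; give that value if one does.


Reduced: x = 1/5, 2F1, upper = {1, 1}, lower = {2}, C = -10. Verdict: this is the I6 logarithm reduction (the logarithm: parameters (1,1;2), x = 1/5). Its exact value is 50 * ln(4/5).

Key observation: t_0 = -10 here, and roots of the ratio polynomials (C = -10) are the negated parameters.
Consecutive-term ratio: r(k) = (1/5) * (k+1) (k+1) / [(k+2) (k+1)] - rational in k, leading ratio (1/5); with t_0 = -10, classification follows.


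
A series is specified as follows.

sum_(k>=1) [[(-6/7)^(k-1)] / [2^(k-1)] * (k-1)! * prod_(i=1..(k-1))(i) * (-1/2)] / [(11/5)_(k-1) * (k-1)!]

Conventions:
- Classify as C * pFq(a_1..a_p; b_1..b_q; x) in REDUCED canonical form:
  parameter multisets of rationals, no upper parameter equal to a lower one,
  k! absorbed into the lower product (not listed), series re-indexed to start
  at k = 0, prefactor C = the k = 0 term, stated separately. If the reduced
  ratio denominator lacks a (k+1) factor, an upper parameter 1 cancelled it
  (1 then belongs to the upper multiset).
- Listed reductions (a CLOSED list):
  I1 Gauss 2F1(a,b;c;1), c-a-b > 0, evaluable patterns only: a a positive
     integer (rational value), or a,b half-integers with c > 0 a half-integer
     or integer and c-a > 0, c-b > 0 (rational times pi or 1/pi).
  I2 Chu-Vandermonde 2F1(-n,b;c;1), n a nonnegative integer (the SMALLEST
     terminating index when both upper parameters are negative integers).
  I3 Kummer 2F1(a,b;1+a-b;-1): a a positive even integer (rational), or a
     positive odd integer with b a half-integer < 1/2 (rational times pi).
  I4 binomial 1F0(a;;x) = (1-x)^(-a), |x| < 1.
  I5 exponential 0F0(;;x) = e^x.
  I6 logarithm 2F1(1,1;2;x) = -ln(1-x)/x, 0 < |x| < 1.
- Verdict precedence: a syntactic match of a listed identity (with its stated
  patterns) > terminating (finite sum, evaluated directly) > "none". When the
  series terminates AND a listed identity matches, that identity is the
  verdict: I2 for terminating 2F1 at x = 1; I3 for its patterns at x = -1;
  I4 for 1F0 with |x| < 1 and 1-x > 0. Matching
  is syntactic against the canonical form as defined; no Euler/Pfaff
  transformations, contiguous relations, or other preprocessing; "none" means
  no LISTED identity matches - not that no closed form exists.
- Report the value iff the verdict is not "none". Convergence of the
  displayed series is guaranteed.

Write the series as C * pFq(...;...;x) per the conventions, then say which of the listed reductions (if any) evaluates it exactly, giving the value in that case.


This is -1/2 * 2F1(1, 1; 11/5; -3/7) in reduced canonical form. Verdict: none. No listed pattern accepts 2F1(1, 1; 11/5; -3/7).

Structural cue: t_0 being -1/2, the factorial ratio (C = -1/2) (k+a-1)!/(a-1)! is a rising factorial (a)_k.
Step ratio: r(k) = (-3/7) * (k+1) (k+1) / [(k+11/5) (k+1)] - rational in k, leading ratio (-3/7); with t_0 = -1/2, classification follows.


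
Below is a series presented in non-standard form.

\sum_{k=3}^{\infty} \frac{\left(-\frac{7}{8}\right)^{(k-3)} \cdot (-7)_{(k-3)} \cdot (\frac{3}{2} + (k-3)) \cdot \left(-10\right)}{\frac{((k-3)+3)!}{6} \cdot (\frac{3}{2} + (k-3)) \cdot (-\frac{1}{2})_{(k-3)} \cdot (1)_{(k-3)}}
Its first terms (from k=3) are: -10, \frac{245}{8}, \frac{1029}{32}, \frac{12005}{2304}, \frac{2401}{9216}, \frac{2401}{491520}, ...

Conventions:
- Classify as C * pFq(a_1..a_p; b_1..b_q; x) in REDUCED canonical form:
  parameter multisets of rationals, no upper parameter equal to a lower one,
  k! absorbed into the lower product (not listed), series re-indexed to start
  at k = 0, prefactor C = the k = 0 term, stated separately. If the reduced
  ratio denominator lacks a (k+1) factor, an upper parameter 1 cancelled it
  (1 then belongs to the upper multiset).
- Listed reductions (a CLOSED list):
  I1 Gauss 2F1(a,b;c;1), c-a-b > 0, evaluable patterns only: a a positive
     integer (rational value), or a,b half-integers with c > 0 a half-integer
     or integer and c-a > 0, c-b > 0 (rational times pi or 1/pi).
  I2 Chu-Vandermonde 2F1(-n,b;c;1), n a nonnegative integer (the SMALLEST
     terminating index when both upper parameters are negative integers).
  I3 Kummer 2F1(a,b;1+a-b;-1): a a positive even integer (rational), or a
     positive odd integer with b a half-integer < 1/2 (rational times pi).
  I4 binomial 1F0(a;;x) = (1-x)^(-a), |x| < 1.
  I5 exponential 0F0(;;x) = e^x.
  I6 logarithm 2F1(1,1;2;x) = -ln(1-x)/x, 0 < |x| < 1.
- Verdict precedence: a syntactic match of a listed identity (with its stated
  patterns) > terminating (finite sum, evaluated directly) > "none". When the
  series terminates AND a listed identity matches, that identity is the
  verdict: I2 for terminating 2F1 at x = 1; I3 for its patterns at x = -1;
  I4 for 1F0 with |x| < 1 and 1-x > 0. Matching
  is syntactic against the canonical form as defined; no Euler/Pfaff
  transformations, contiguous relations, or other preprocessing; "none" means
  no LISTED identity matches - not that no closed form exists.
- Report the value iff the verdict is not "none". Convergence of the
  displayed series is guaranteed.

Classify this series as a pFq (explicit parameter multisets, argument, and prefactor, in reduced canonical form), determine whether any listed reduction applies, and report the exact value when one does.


With C = -10: the canonical form is 1F2(-7; -\frac{1}{2}, 4; -\frac{7}{8}). Verdict: terminating. (-7)_k vanishes past k = 7, leaving a 8-term sum, computed directly. Sum: \frac{1360715162263}{23357030400}.

Key observation: t_0 being -10, the denominator's factorial ratio (C = -10) is a lower Pochhammer.
Term ratio: r(k) = -\frac{7}{8} * (k-7) / [(k-\frac{1}{2}) (k+4) (k+1)] - rational; roots negated = parameters, x = -\frac{7}{8}, C = -10.


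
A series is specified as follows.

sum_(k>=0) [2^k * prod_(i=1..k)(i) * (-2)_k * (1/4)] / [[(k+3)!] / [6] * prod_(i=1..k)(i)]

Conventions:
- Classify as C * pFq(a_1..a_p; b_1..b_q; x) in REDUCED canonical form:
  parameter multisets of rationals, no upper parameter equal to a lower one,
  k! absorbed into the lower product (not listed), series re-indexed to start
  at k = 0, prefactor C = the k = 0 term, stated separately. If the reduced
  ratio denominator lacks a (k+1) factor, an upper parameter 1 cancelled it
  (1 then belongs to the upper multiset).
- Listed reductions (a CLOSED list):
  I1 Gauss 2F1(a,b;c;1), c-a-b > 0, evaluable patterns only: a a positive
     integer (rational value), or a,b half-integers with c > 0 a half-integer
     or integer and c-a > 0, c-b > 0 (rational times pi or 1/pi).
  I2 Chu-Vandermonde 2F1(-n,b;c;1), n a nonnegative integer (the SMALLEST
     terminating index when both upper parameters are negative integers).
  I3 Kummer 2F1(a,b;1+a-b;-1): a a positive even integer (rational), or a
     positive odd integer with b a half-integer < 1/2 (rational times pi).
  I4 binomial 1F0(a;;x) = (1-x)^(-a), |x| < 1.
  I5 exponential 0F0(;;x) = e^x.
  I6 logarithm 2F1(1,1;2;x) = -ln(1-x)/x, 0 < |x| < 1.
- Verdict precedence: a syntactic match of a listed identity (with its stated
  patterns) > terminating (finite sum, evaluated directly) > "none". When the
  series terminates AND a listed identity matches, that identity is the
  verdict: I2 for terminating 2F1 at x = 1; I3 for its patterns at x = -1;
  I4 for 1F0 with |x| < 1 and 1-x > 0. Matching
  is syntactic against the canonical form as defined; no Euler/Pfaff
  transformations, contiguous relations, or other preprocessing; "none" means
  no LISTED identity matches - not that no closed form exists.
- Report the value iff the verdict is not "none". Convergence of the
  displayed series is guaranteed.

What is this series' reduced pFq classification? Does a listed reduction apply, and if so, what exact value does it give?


Classification (C = 1/4): 2F1 with upper {-2, 1}, lower {4}, argument x = 2. Verdict: terminating - no listed pattern fits, but -2 in the upper list cuts the series at k = 2; direct evaluation. Value: 1/10.

Key step: t_0 = 1/4 here, and the denominator's factorial ratio (prefactor 1/4) is a lower Pochhammer.
Term ratio: r(k) = 2 * (k-2) (k+1) / [(k+4) (k+1)] - rational; roots negated = parameters, x = 2, C = 1/4.


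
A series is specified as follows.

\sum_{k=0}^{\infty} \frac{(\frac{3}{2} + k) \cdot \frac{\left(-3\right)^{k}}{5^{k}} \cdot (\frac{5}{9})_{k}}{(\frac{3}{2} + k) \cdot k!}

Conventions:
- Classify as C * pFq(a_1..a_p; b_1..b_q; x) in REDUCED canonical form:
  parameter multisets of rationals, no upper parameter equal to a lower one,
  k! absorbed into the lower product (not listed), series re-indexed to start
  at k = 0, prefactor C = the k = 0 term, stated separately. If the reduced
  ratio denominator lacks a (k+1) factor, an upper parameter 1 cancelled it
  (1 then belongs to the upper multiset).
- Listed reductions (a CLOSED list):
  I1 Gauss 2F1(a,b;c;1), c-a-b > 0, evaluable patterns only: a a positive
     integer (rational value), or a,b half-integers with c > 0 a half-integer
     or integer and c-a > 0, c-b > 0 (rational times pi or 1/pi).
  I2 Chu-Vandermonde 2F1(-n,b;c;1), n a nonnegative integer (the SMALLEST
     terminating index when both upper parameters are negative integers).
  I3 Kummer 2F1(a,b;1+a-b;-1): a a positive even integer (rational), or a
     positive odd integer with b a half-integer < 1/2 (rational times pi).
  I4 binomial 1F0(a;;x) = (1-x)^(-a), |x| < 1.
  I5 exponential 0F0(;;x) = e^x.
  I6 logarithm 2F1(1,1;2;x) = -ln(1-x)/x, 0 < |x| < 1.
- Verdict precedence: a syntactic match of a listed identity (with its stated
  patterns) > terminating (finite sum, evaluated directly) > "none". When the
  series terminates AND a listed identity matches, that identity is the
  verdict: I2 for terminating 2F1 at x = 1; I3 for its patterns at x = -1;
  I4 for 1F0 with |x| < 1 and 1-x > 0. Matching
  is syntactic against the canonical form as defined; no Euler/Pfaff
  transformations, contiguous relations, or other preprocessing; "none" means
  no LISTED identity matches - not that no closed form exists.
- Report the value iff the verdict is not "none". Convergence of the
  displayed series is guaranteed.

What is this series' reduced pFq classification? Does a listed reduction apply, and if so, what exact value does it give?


This is 1 * 1F0(\frac{5}{9}; -; -\frac{3}{5}) in reduced canonical form. Verdict at x = -\frac{3}{5}: the I4 binomial reduction matches (the 1F0 binomial series: exponent -5/9, x = -\frac{3}{5}). Sum: \left(\frac{8}{5}\right)^{-\frac{5}{9}}.

The tell: t_0 being 1, striking the common factor k + 3/2 reduces the term (C = 1).
Consecutive-term ratio: r(k) = -\frac{3}{5} * (k+\frac{5}{9}) / [(k+1)] - rational in k. x = -\frac{3}{5}; t_0 = 1; negate the roots.


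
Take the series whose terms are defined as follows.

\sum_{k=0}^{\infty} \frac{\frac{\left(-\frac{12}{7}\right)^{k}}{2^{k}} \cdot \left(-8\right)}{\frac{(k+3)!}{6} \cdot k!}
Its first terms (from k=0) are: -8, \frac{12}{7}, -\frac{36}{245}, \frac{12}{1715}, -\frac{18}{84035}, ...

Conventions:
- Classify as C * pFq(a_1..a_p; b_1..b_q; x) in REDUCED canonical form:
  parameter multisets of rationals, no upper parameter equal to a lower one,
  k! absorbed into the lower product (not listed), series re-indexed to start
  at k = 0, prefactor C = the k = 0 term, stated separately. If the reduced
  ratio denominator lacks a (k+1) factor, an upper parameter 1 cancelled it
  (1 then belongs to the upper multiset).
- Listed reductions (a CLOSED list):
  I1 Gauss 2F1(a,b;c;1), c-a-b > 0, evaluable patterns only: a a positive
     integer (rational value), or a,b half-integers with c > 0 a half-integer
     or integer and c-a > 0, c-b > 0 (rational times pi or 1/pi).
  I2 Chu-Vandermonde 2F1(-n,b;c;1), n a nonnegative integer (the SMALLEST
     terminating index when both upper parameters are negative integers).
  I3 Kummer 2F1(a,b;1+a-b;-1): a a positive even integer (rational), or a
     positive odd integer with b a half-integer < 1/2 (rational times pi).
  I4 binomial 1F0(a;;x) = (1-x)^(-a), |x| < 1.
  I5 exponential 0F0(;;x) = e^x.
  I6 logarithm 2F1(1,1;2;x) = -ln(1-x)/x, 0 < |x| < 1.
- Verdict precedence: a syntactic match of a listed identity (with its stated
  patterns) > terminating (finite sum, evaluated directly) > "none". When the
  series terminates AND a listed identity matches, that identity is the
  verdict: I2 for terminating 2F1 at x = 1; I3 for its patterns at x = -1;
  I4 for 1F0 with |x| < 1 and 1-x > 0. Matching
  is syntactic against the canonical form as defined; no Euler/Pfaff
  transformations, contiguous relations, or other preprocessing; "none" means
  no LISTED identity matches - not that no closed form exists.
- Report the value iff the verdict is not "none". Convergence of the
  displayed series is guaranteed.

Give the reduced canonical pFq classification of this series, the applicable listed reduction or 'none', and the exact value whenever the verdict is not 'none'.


With C = -8: the canonical form is 0F1(-; 4; -\frac{6}{7}). Verdict: none - this 0F1 at x = -\frac{6}{7} matches no listed pattern, and upper {-} holds no stopper.

First insight: t_0 = -8 here, and the denominator's factorial ratio (C = -8, x = -6/7) is a lower Pochhammer.
Step ratio: r(k) = -\frac{6}{7} * 1 / [(k+4) (k+1)] - poly over poly, x = -\frac{6}{7} from leading terms; C = -8 at k = 0.
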